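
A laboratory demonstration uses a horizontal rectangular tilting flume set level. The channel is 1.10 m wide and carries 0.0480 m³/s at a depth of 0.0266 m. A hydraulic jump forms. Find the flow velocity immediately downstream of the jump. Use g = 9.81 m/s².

q = Q/b = 0.0480/1.10 = 0.0436 m²/s; V₁ = q/y₁ = 1.64 m/s. Fr₁ = V₁/√(g·y₁) = 3.21.
By Bélanger, y₂/y₁ = ½[√(1 + 8Fr₁²) − 1] = ½[√83.50 − 1] = 4.07.
y₂ = 4.07 × 0.0266 = 0.108 m.
V₂ = q/y₂ = 0.0436/0.108 = 0.403 m/s.

V₂ = 0.403 m/s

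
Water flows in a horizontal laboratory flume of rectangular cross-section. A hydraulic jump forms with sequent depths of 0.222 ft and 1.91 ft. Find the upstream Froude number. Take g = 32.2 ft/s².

Fr₁ = 6.43

For a rectangular channel the momentum equation gives q² = ½·g·y₁·y₂·(y₁ + y₂) = ½×32.2×0.222×1.91×2.13 = 14.6.
q = √14.6 = 3.82 ft²/s.
V₁ = q/y₁ = 17.2 ft/s; Fr₁ = V₁/√(g·y₁) = 6.43.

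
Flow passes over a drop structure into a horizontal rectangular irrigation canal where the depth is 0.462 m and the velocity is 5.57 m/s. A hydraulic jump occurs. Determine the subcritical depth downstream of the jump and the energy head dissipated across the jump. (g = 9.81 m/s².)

Fr₁ = V₁/√(g·y₁) = 5.57/√(9.81×0.462) = 2.62.
Bélanger equation: y₂/y₁ = ½[√(1 + 8Fr₁²) − 1] = ½[√55.76 − 1] = 3.23.
y₂ = 3.23 × 0.462 = 1.49 m.
Head loss: ΔE = (y₂ − y₁)³/(4y₁y₂) = (1.49 − 0.462)³/(4×0.462×1.49) = 1.10/2.76 = 0.398 m.

y₂ = 1.49 m; ΔE = 0.398 m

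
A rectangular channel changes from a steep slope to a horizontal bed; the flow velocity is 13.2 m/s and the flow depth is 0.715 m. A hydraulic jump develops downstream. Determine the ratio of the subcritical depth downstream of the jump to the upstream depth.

Fr₁ = V₁/√(g·y₁) = 13.2/√(9.81×0.715) = 4.98.
From the momentum equation for a rectangular channel, y₂/y₁ = ½[√(1 + 8Fr₁²) − 1] = ½[√199.7 − 1] = 6.57.

y₂/y₁ = 6.57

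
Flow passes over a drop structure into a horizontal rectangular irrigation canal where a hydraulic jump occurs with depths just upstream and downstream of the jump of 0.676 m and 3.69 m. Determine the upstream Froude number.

Fr₁ = 4.20

For a rectangular channel the momentum equation gives q² = ½·g·y₁·y₂·(y₁ + y₂) = ½×9.81×0.676×3.69×4.37 = 53.4.
q = √53.4 = 7.31 m²/s.
V₁ = q/y₁ = 10.8 m/s; Fr₁ = V₁/√(g·y₁) = 4.20.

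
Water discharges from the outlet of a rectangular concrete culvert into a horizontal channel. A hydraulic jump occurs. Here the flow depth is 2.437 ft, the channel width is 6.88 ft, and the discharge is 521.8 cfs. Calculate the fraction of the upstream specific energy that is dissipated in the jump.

ΔE/E₁ = 0.331 (33.1%)

q = Q/b = 521.8/6.88 = 75.84 ft²/s; V₁ = q/y₁ = 31.12 ft/s. Fr₁ = V₁/√(g·y₁) = 3.513.
Sequent-depth ratio: y₂/y₁ = ½[√(1 + 8Fr₁²) − 1] = ½[√99.741 − 1] = 4.494.
y₂ = 4.494 × 2.437 = 10.95 ft.
E₁ = y₁ + V₁²/2g = 17.48 ft. ΔE = (y₂ − y₁)³/(4y₁y₂) = 5.781 ft. ΔE/E₁ = 5.781/17.48 = 0.331.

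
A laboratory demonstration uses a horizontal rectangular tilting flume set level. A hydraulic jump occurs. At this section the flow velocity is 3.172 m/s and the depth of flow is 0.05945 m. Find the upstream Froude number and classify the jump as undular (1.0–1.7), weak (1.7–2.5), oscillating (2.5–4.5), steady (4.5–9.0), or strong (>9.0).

Fr₁ = V₁/√(g·y₁) = 3.172/√(9.81×0.05945) = 4.154.
Fr₁ = 4.154 lies in the oscillating range.

Fr₁ = 4.154; oscillating jump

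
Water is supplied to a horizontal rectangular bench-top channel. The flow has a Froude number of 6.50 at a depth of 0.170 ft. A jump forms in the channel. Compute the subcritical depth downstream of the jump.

y₂ = 1.48 ft

Fr₁ = 6.50 (given).
By Bélanger, y₂/y₁ = ½[√(1 + 8Fr₁²) − 1] = ½[√339.0 − 1] = 8.71.
y₂ = 8.71 × 0.170 = 1.48 ft.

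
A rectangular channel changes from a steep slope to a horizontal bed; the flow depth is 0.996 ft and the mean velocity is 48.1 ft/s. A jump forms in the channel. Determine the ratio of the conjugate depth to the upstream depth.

y₂/y₁ = 11.5

Fr₁ = V₁/√(g·y₁) = 48.1/√(32.2×0.996) = 8.49.
Bélanger equation: y₂/y₁ = ½[√(1 + 8Fr₁²) − 1] = ½[√578.1 − 1] = 11.5.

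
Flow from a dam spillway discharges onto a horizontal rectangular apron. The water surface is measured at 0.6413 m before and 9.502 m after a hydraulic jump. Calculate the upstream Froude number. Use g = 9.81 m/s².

For a rectangular channel the momentum equation gives q² = ½·g·y₁·y₂·(y₁ + y₂) = ½×9.81×0.6413×9.502×10.14 = 303.2.
q = √303.2 = 17.41 m²/s.
V₁ = q/y₁ = 27.15 m/s; Fr₁ = V₁/√(g·y₁) = 10.82.

Fr₁ = 10.82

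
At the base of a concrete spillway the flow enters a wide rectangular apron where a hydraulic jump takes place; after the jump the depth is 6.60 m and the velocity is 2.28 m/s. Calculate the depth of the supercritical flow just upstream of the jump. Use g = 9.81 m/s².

Fr₂ = V₂/√(g·y₂) = 2.28/√(9.81×6.60) = 0.283.
Applying the sequent-depth relation in reverse, y₁/y₂ = ½[√(1 + 8Fr₂²) − 1] = ½[√1.642 − 1] = 0.141.
y₁ = 0.141 × 6.60 = 0.929 m.

y₁ = 0.929 m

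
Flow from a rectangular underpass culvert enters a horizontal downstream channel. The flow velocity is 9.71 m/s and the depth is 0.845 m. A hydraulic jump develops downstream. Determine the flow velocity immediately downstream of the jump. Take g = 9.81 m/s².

Fr₁ = V₁/√(g·y₁) = 9.71/√(9.81×0.845) = 3.37.
By Bélanger, y₂/y₁ = ½[√(1 + 8Fr₁²) − 1] = ½[√91.99 − 1] = 4.30.
y₂ = 4.30 × 0.845 = 3.63 m.
q = V₁·y₁ = 9.71 × 0.845 = 8.20 m²/s.
V₂ = q/y₂ = 8.20/3.63 = 2.26 m/s.

V₂ = 2.26 m/s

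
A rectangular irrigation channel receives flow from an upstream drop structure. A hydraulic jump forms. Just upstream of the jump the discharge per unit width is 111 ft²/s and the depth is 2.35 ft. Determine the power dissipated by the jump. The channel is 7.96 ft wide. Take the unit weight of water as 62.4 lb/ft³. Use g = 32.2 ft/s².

V₁ = q/y₁ = 111/2.35 = 47.2 ft/s. Fr₁ = V₁/√(g·y₁) = 47.2/√(32.2×2.35) = 5.43.
By Bélanger, y₂/y₁ = ½[√(1 + 8Fr₁²) − 1] = ½[√236.9 − 1] = 7.20.
y₂ = 7.20 × 2.35 = 16.9 ft.
Head loss: ΔE = (y₂ − y₁)³/(4y₁y₂) = (16.9 − 2.35)³/(4×2.35×16.9) = 3086/159 = 19.4 ft.
Q = q·b = 111 × 7.96 = 884 cfs. P = γ·Q·ΔE/550 = 62.4 × 884 × 19.4 / 550 = 1946 hp.

P = 1946 hp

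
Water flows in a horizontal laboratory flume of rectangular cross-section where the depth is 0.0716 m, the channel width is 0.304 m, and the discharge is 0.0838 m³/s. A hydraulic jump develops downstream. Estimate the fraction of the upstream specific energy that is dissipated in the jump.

q = Q/b = 0.0838/0.304 = 0.276 m²/s; V₁ = q/y₁ = 3.85 m/s. Fr₁ = V₁/√(g·y₁) = 4.59.
Sequent-depth ratio: y₂/y₁ = ½[√(1 + 8Fr₁²) − 1] = ½[√169.8 − 1] = 6.02.
y₂ = 6.02 × 0.0716 = 0.431 m.
E₁ = y₁ + V₁²/2g = 0.827 m. ΔE = (y₂ − y₁)³/(4y₁y₂) = 0.375 m. ΔE/E₁ = 0.375/0.827 = 0.454.

ΔE/E₁ = 0.454 (45.4%)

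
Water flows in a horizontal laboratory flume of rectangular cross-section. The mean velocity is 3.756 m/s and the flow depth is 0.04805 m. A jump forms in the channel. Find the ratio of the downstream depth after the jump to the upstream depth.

Fr₁ = V₁/√(g·y₁) = 3.756/√(9.81×0.04805) = 5.471.
Sequent-depth ratio: y₂/y₁ = ½[√(1 + 8Fr₁²) − 1] = ½[√240.43 − 1] = 7.253.

y₂/y₁ = 7.253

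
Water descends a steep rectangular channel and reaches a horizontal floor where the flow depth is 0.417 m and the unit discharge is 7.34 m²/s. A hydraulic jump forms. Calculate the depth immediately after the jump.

y₂ = 4.93 m

V₁ = q/y₁ = 7.34/0.417 = 17.6 m/s. Fr₁ = V₁/√(g·y₁) = 17.6/√(9.81×0.417) = 8.70.
Sequent-depth ratio: y₂/y₁ = ½[√(1 + 8Fr₁²) − 1] = ½[√606.9 − 1] = 11.8.
y₂ = 11.8 × 0.417 = 4.93 m.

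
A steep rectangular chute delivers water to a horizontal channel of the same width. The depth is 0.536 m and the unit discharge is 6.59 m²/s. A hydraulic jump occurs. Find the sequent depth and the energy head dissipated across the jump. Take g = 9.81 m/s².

y₂ = 3.81 m; ΔE = 4.28 m

V₁ = q/y₁ = 6.59/0.536 = 12.3 m/s. Fr₁ = V₁/√(g·y₁) = 12.3/√(9.81×0.536) = 5.36.
Conjugate-depth relation: y₂/y₁ = ½[√(1 + 8Fr₁²) − 1] = ½[√231.0 − 1] = 7.10.
y₂ = 7.10 × 0.536 = 3.81 m.
Head loss: ΔE = (y₂ − y₁)³/(4y₁y₂) = (3.81 − 0.536)³/(4×0.536×3.81) = 34.9/8.16 = 4.28 m.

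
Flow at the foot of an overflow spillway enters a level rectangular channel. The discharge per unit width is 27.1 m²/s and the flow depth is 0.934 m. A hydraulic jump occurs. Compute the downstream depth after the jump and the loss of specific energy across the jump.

V₁ = q/y₁ = 27.1/0.934 = 29.0 m/s. Fr₁ = V₁/√(g·y₁) = 29.0/√(9.81×0.934) = 9.59.
From the momentum equation for a rectangular channel, y₂/y₁ = ½[√(1 + 8Fr₁²) − 1] = ½[√736.1 − 1] = 13.1.
y₂ = 13.1 × 0.934 = 12.2 m.
Head loss: ΔE = (y₂ − y₁)³/(4y₁y₂) = (12.2 − 0.934)³/(4×0.934×12.2) = 1431/45.6 = 31.4 m.

y₂ = 12.2 m; ΔE = 31.4 m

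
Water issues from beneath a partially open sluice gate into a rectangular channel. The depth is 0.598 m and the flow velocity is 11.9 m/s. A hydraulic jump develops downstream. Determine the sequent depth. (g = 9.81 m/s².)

Fr₁ = V₁/√(g·y₁) = 11.9/√(9.81×0.598) = 4.91.
Bélanger equation: y₂/y₁ = ½[√(1 + 8Fr₁²) − 1] = ½[√194.1 − 1] = 6.47.
y₂ = 6.47 × 0.598 = 3.87 m.

y₂ = 3.87 m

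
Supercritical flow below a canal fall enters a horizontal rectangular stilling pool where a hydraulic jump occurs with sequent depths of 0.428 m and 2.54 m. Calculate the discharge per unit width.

For a rectangular channel the momentum equation gives q² = ½·g·y₁·y₂·(y₁ + y₂) = ½×9.81×0.428×2.54×2.97 = 15.8.
q = √15.8 = 3.98 m²/s.

q = 3.98 m²/s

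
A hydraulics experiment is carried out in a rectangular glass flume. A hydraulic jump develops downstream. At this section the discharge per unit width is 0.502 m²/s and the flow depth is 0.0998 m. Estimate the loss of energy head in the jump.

V₁ = q/y₁ = 0.502/0.0998 = 5.03 m/s. Fr₁ = V₁/√(g·y₁) = 5.03/√(9.81×0.0998) = 5.08.
Sequent-depth ratio: y₂/y₁ = ½[√(1 + 8Fr₁²) − 1] = ½[√207.7 − 1] = 6.71.
y₂ = 6.71 × 0.0998 = 0.669 m.
Head loss: ΔE = (y₂ − y₁)³/(4y₁y₂) = (0.669 − 0.0998)³/(4×0.0998×0.669) = 0.185/0.267 = 0.691 m.

ΔE = 0.691 m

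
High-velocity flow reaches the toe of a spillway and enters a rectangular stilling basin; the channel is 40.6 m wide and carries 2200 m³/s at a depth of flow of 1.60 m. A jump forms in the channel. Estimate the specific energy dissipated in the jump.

q = Q/b = 2200/40.6 = 54.2 m²/s; V₁ = q/y₁ = 33.9 m/s. Fr₁ = V₁/√(g·y₁) = 8.55.
Bélanger equation: y₂/y₁ = ½[√(1 + 8Fr₁²) − 1] = ½[√585.6 − 1] = 11.6.
y₂ = 11.6 × 1.60 = 18.6 m.
Head loss: ΔE = (y₂ − y₁)³/(4y₁y₂) = (18.6 − 1.60)³/(4×1.60×18.6) = 4878/119 = 41.1 m.

ΔE = 41.1 m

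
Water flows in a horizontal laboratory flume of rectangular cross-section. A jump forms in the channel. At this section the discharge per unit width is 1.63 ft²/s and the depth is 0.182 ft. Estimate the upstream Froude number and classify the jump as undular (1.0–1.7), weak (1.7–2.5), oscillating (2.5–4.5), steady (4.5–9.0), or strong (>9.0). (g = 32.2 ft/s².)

Fr₁ = 3.70; oscillating jump

V₁ = q/y₁ = 1.63/0.182 = 8.96 ft/s. Fr₁ = V₁/√(g·y₁) = 8.96/√(32.2×0.182) = 3.70.
Fr₁ = 3.70 lies in the oscillating range.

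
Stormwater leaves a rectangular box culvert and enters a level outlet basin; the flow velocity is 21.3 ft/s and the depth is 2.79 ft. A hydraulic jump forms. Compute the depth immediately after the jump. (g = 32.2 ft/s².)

y₂ = 7.58 ft

Fr₁ = V₁/√(g·y₁) = 21.3/√(32.2×2.79) = 2.25.
From the momentum equation for a rectangular channel, y₂/y₁ = ½[√(1 + 8Fr₁²) − 1] = ½[√41.40 − 1] = 2.72.
y₂ = 2.72 × 2.79 = 7.58 ft.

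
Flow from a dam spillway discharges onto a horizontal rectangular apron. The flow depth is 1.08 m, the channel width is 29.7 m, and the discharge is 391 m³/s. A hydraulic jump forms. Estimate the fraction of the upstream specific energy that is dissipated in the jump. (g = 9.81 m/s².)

ΔE/E₁ = 0.361 (36.1%)

q = Q/b = 391/29.7 = 13.2 m²/s; V₁ = q/y₁ = 12.2 m/s. Fr₁ = V₁/√(g·y₁) = 3.74.
By Bélanger, y₂/y₁ = ½[√(1 + 8Fr₁²) − 1] = ½[√113.2 − 1] = 4.82.
y₂ = 4.82 × 1.08 = 5.21 m.
E₁ = y₁ + V₁²/2g = 8.65 m. ΔE = (y₂ − y₁)³/(4y₁y₂) = 3.12 m. ΔE/E₁ = 3.12/8.65 = 0.361.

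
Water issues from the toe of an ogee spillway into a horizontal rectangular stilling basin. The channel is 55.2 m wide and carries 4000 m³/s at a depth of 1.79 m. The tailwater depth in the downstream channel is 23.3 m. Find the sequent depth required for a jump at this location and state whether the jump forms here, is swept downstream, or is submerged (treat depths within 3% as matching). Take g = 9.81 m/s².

y₂ = 23.6 m; the jump forms here

q = Q/b = 4000/55.2 = 72.5 m²/s; V₁ = q/y₁ = 40.5 m/s. Fr₁ = V₁/√(g·y₁) = 9.66.
From the momentum equation for a rectangular channel, y₂/y₁ = ½[√(1 + 8Fr₁²) − 1] = ½[√747.6 − 1] = 13.2.
y₂ = 13.2 × 1.79 = 23.6 m.
Tailwater y_tw = 23.3 m: y_tw ≈ y₂, so the jump forms here.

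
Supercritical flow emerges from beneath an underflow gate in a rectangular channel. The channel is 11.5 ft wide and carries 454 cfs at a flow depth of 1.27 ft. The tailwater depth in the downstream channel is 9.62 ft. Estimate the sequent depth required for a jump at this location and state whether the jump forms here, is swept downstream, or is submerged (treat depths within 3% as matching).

q = Q/b = 454/11.5 = 39.5 ft²/s; V₁ = q/y₁ = 31.1 ft/s. Fr₁ = V₁/√(g·y₁) = 4.86.
By Bélanger, y₂/y₁ = ½[√(1 + 8Fr₁²) − 1] = ½[√190.0 − 1] = 6.39.
y₂ = 6.39 × 1.27 = 8.12 ft.
Tailwater y_tw = 9.62 ft: y_tw > y₂, so the jump is submerged.

y₂ = 8.12 ft; the jump is submerged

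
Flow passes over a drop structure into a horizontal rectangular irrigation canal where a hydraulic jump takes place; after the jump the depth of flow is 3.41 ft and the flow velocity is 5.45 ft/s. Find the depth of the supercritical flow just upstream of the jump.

Fr₂ = V₂/√(g·y₂) = 5.45/√(32.2×3.41) = 0.520.
Since the conjugate-depth ratio holds either way, y₁/y₂ = ½[√(1 + 8Fr₂²) − 1] = ½[√3.164 − 1] = 0.389.
y₁ = 0.389 × 3.41 = 1.33 ft.

y₁ = 1.33 ft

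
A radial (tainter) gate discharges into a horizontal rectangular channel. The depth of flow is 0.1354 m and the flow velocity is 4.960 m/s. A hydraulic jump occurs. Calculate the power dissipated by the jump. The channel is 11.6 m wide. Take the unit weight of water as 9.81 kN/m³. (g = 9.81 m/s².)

P = 45.11 kW

Fr₁ = V₁/√(g·y₁) = 4.960/√(9.81×0.1354) = 4.304.
Bélanger equation: y₂/y₁ = ½[√(1 + 8Fr₁²) − 1] = ½[√149.17 − 1] = 5.607.
y₂ = 5.607 × 0.1354 = 0.7592 m.
Head loss: ΔE = (y₂ − y₁)³/(4y₁y₂) = (0.7592 − 0.1354)³/(4×0.1354×0.7592) = 0.2427/0.4112 = 0.5903 m.
q = V₁·y₁ = 4.960 × 0.1354 = 0.6716 m²/s. Q = q·b = 0.6716 × 11.6 = 7.790 m³/s. P = γ·Q·ΔE = 9.81 × 7.790 × 0.5903 = 45.11 kW.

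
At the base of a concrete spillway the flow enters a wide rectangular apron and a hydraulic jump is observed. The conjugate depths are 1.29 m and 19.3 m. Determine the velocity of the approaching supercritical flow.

V₁ = 38.9 m/s

For a rectangular channel the momentum equation gives q² = ½·g·y₁·y₂·(y₁ + y₂) = ½×9.81×1.29×19.3×20.6 = 2514.
q = √2514 = 50.1 m²/s.
V₁ = q/y₁ = 50.1/1.29 = 38.9 m/s.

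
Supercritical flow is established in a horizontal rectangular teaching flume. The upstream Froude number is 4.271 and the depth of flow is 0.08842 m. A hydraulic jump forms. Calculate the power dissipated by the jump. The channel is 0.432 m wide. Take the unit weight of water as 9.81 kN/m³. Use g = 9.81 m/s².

P = 0.5621 kW

Fr₁ = 4.271 (given).
Sequent-depth ratio: y₂/y₁ = ½[√(1 + 8Fr₁²) − 1] = ½[√146.93 − 1] = 5.561.
y₂ = 5.561 × 0.08842 = 0.4917 m.
Head loss: ΔE = (y₂ − y₁)³/(4y₁y₂) = (0.4917 − 0.08842)³/(4×0.08842×0.4917) = 0.06558/0.1739 = 0.3771 m.
V₁ = Fr₁·√(g·y₁) = 4.271×√(9.81×0.08842) = 3.978 m/s; q = V₁·y₁ = 0.3517 m²/s. Q = q·b = 0.3517 × 0.432 = 0.1519 m³/s. P = γ·Q·ΔE = 9.81 × 0.1519 × 0.3771 = 0.5621 kW.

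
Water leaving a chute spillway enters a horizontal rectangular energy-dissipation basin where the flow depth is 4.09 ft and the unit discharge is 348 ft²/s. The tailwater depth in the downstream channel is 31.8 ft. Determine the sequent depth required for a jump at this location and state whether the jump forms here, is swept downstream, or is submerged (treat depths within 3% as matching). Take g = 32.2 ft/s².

V₁ = q/y₁ = 348/4.09 = 85.1 ft/s. Fr₁ = V₁/√(g·y₁) = 85.1/√(32.2×4.09) = 7.41.
Conjugate-depth relation: y₂/y₁ = ½[√(1 + 8Fr₁²) − 1] = ½[√440.8 − 1] = 10.00.
y₂ = 10.00 × 4.09 = 40.9 ft.
Tailwater y_tw = 31.8 ft: y_tw < y₂, so the jump is swept downstream.

y₂ = 40.9 ft; the jump is swept downstream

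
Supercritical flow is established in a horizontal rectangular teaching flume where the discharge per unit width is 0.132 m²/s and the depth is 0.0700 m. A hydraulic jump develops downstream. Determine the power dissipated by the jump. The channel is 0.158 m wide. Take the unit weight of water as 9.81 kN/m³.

P = 0.00704 kW

V₁ = q/y₁ = 0.132/0.0700 = 1.89 m/s. Fr₁ = V₁/√(g·y₁) = 1.89/√(9.81×0.0700) = 2.28.
Conjugate-depth relation: y₂/y₁ = ½[√(1 + 8Fr₁²) − 1] = ½[√42.43 − 1] = 2.76.
y₂ = 2.76 × 0.0700 = 0.193 m.
Head loss: ΔE = (y₂ − y₁)³/(4y₁y₂) = (0.193 − 0.0700)³/(4×0.0700×0.193) = 0.00186/0.0540 = 0.0344 m.
Q = q·b = 0.132 × 0.158 = 0.0209 m³/s. P = γ·Q·ΔE = 9.81 × 0.0209 × 0.0344 = 0.00704 kW.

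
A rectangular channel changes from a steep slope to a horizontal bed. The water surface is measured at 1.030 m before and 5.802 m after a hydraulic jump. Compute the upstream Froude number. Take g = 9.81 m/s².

For a rectangular channel the momentum equation gives q² = ½·g·y₁·y₂·(y₁ + y₂) = ½×9.81×1.030×5.802×6.832 = 200.3.
q = √200.3 = 14.15 m²/s.
V₁ = q/y₁ = 13.74 m/s; Fr₁ = V₁/√(g·y₁) = 4.322.

Fr₁ = 4.322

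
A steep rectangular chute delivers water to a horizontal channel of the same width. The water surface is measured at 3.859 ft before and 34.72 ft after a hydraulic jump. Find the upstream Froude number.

For a rectangular channel the momentum equation gives q² = ½·g·y₁·y₂·(y₁ + y₂) = ½×32.2×3.859×34.72×38.58 = 83221.
q = √83221 = 288.5 ft²/s.
V₁ = q/y₁ = 74.76 ft/s; Fr₁ = V₁/√(g·y₁) = 6.706.

Fr₁ = 6.706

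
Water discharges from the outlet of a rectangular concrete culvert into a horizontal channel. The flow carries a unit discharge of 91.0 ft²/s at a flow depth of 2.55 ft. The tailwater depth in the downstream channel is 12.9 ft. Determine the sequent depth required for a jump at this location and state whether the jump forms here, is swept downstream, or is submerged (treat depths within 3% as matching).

V₁ = q/y₁ = 91.0/2.55 = 35.7 ft/s. Fr₁ = V₁/√(g·y₁) = 35.7/√(32.2×2.55) = 3.94.
From the momentum equation for a rectangular channel, y₂/y₁ = ½[√(1 + 8Fr₁²) − 1] = ½[√125.1 − 1] = 5.09.
y₂ = 5.09 × 2.55 = 13.0 ft.
Tailwater y_tw = 12.9 ft: y_tw ≈ y₂, so the jump forms here.

y₂ = 13.0 ft; the jump forms here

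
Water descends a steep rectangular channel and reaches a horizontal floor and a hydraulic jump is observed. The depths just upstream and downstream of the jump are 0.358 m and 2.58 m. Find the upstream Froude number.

Fr₁ = 5.44

For a rectangular channel the momentum equation gives q² = ½·g·y₁·y₂·(y₁ + y₂) = ½×9.81×0.358×2.58×2.94 = 13.3.
q = √13.3 = 3.65 m²/s.
V₁ = q/y₁ = 10.2 m/s; Fr₁ = V₁/√(g·y₁) = 5.44.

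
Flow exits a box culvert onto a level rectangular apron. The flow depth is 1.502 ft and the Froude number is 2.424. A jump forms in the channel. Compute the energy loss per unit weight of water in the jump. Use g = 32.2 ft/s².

Fr₁ = 2.424 (given).
Bélanger equation: y₂/y₁ = ½[√(1 + 8Fr₁²) − 1] = ½[√48.006 − 1] = 2.964.
y₂ = 2.964 × 1.502 = 4.452 ft.
Head loss: ΔE = (y₂ − y₁)³/(4y₁y₂) = (4.452 − 1.502)³/(4×1.502×4.452) = 25.68/26.75 = 0.9601 ft.

ΔE = 0.9601 ft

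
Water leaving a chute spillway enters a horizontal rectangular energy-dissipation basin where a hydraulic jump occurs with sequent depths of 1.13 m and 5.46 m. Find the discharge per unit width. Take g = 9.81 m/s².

q = 14.1 m²/s

For a rectangular channel the momentum equation gives q² = ½·g·y₁·y₂·(y₁ + y₂) = ½×9.81×1.13×5.46×6.59 = 199.
q = √199 = 14.1 m²/s.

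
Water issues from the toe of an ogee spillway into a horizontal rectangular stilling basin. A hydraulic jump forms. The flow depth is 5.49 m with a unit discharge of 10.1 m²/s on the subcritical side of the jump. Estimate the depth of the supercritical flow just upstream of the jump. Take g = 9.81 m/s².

V₂ = q/y₂ = 10.1/5.49 = 1.84 m/s; Fr₂ = V₂/√(g·y₂) = 0.251.
From the momentum equation (using Fr₂), y₁/y₂ = ½[√(1 + 8Fr₂²) − 1] = ½[√1.503 − 1] = 0.113.
y₁ = 0.113 × 5.49 = 0.620 m.

y₁ = 0.620 m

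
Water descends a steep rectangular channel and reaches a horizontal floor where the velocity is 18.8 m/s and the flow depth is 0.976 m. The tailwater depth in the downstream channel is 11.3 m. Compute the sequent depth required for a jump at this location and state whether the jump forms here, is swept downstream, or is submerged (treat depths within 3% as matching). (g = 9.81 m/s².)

Fr₁ = V₁/√(g·y₁) = 18.8/√(9.81×0.976) = 6.08.
Conjugate-depth relation: y₂/y₁ = ½[√(1 + 8Fr₁²) − 1] = ½[√296.3 − 1] = 8.11.
y₂ = 8.11 × 0.976 = 7.91 m.
Tailwater y_tw = 11.3 m: y_tw > y₂, so the jump is submerged.

y₂ = 7.91 m; the jump is submerged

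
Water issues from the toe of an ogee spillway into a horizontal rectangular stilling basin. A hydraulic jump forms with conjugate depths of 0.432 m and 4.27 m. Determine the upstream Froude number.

For a rectangular channel the momentum equation gives q² = ½·g·y₁·y₂·(y₁ + y₂) = ½×9.81×0.432×4.27×4.70 = 42.5.
q = √42.5 = 6.52 m²/s.
V₁ = q/y₁ = 15.1 m/s; Fr₁ = V₁/√(g·y₁) = 7.33.

Fr₁ = 7.33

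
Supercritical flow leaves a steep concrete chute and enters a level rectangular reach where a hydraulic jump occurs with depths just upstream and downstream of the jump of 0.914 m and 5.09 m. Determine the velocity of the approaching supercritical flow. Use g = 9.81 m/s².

V₁ = 12.8 m/s

For a rectangular channel the momentum equation gives q² = ½·g·y₁·y₂·(y₁ + y₂) = ½×9.81×0.914×5.09×6.00 = 137.
q = √137 = 11.7 m²/s.
V₁ = q/y₁ = 11.7/0.914 = 12.8 m/s.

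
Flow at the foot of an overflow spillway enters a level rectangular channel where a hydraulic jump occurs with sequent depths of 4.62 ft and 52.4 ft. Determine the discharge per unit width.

For a rectangular channel the momentum equation gives q² = ½·g·y₁·y₂·(y₁ + y₂) = ½×32.2×4.62×52.4×57.0 = 222242.
q = √222242 = 471 ft²/s.

q = 471 ft²/s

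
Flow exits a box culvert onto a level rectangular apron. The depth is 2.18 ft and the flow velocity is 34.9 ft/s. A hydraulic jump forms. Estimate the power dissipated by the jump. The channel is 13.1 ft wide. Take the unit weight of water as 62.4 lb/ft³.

P = 978 hp

Fr₁ = V₁/√(g·y₁) = 34.9/√(32.2×2.18) = 4.17.
From the momentum equation for a rectangular channel, y₂/y₁ = ½[√(1 + 8Fr₁²) − 1] = ½[√139.8 − 1] = 5.41.
y₂ = 5.41 × 2.18 = 11.8 ft.
q = V₁·y₁ = 34.9 × 2.18 = 76.1 ft²/s. V₂ = q/y₂ = 76.1/11.8 = 6.45 ft/s. E₁ = y₁ + V₁²/2g = 21.1 ft; E₂ = y₂ + V₂²/2g = 12.4 ft. ΔE = E₁ − E₂ = 8.65 ft.
Q = q·b = 76.1 × 13.1 = 997 cfs. P = γ·Q·ΔE/550 = 62.4 × 997 × 8.65 / 550 = 978 hp.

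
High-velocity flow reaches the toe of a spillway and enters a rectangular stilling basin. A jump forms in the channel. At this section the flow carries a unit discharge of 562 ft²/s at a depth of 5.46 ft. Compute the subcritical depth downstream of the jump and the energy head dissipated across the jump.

y₂ = 57.3 ft; ΔE = 111 ft

V₁ = q/y₁ = 562/5.46 = 103 ft/s. Fr₁ = V₁/√(g·y₁) = 103/√(32.2×5.46) = 7.76.
By Bélanger, y₂/y₁ = ½[√(1 + 8Fr₁²) − 1] = ½[√483.1 − 1] = 10.5.
y₂ = 10.5 × 5.46 = 57.3 ft.
V₂ = q/y₂ = 562/57.3 = 9.81 ft/s. E₁ = y₁ + V₁²/2g = 170 ft; E₂ = y₂ + V₂²/2g = 58.8 ft. ΔE = E₁ − E₂ = 111 ft.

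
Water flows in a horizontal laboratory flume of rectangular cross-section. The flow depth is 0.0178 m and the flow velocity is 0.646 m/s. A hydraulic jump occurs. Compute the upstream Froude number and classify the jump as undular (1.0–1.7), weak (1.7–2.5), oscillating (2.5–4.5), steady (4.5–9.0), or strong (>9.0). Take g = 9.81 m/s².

Fr₁ = 1.55; undular jump

Fr₁ = V₁/√(g·y₁) = 0.646/√(9.81×0.0178) = 1.55.
Fr₁ = 1.55 lies in the undular range.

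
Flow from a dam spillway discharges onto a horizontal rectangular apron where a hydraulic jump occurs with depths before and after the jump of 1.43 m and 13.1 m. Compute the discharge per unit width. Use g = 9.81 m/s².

q = 36.5 m²/s

For a rectangular channel the momentum equation gives q² = ½·g·y₁·y₂·(y₁ + y₂) = ½×9.81×1.43×13.1×14.5 = 1335.
q = √1335 = 36.5 m²/s.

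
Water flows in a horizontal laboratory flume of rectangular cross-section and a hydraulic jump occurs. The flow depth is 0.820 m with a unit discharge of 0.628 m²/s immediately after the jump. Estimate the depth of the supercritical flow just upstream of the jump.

V₂ = q/y₂ = 0.628/0.820 = 0.766 m/s; Fr₂ = V₂/√(g·y₂) = 0.270.
The Bélanger relation is symmetric: y₁/y₂ = ½[√(1 + 8Fr₂²) − 1] = ½[√1.583 − 1] = 0.129.
y₁ = 0.129 × 0.820 = 0.106 m.

y₁ = 0.106 m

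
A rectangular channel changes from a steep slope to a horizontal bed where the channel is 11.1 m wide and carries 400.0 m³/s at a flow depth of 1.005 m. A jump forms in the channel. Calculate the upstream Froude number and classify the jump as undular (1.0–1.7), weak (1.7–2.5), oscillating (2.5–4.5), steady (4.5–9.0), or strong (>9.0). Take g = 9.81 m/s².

Fr₁ = 11.42; strong jump

q = Q/b = 400.0/11.1 = 36.04 m²/s; V₁ = q/y₁ = 35.86 m/s. Fr₁ = V₁/√(g·y₁) = 11.42.
Fr₁ = 11.42 lies in the strong range.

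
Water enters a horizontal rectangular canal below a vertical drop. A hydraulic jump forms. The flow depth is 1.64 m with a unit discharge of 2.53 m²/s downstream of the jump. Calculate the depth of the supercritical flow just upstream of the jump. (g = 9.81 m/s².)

V₂ = q/y₂ = 2.53/1.64 = 1.54 m/s; Fr₂ = V₂/√(g·y₂) = 0.385.
The Bélanger relation is symmetric: y₁/y₂ = ½[√(1 + 8Fr₂²) − 1] = ½[√2.183 − 1] = 0.239.
y₁ = 0.239 × 1.64 = 0.392 m.

y₁ = 0.392 m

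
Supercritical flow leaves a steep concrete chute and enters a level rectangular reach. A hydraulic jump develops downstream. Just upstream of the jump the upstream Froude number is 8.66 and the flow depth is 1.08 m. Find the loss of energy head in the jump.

ΔE = 28.6 m

Fr₁ = 8.66 (given).
Sequent-depth ratio: y₂/y₁ = ½[√(1 + 8Fr₁²) − 1] = ½[√601.0 − 1] = 11.8.
y₂ = 11.8 × 1.08 = 12.7 m.
Head loss: ΔE = (y₂ − y₁)³/(4y₁y₂) = (12.7 − 1.08)³/(4×1.08×12.7) = 1568/54.9 = 28.6 m.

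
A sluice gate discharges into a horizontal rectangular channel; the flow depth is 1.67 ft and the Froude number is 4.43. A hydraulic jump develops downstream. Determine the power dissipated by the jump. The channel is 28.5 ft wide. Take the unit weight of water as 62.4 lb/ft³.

P = 1387 hp

Fr₁ = 4.43 (given).
Conjugate-depth relation: y₂/y₁ = ½[√(1 + 8Fr₁²) − 1] = ½[√158.0 − 1] = 5.78.
y₂ = 5.78 × 1.67 = 9.66 ft.
Head loss: ΔE = (y₂ − y₁)³/(4y₁y₂) = (9.66 − 1.67)³/(4×1.67×9.66) = 510/64.5 = 7.91 ft.
V₁ = Fr₁·√(g·y₁) = 4.43×√(32.2×1.67) = 32.5 ft/s; q = V₁·y₁ = 54.3 ft²/s. Q = q·b = 54.3 × 28.5 = 1546 cfs. P = γ·Q·ΔE/550 = 62.4 × 1546 × 7.91 / 550 = 1387 hp.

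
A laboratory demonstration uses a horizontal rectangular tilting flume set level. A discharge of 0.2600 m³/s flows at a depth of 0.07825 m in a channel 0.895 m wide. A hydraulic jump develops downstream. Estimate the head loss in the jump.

ΔE = 0.3262 m

q = Q/b = 0.2600/0.895 = 0.2905 m²/s; V₁ = q/y₁ = 3.712 m/s. Fr₁ = V₁/√(g·y₁) = 4.237.
From the momentum equation for a rectangular channel, y₂/y₁ = ½[√(1 + 8Fr₁²) − 1] = ½[√144.64 − 1] = 5.513.
y₂ = 5.513 × 0.07825 = 0.4314 m.
Head loss: ΔE = (y₂ − y₁)³/(4y₁y₂) = (0.4314 − 0.07825)³/(4×0.07825×0.4314) = 0.04405/0.1350 = 0.3262 m.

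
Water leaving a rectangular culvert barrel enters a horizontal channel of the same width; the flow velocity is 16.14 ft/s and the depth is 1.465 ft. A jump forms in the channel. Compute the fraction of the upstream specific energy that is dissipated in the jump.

Fr₁ = V₁/√(g·y₁) = 16.14/√(32.2×1.465) = 2.350.
Bélanger equation: y₂/y₁ = ½[√(1 + 8Fr₁²) − 1] = ½[√45.178 − 1] = 2.861.
y₂ = 2.861 × 1.465 = 4.191 ft.
E₁ = y₁ + V₁²/2g = 5.510 ft. ΔE = (y₂ − y₁)³/(4y₁y₂) = 0.8248 ft. ΔE/E₁ = 0.8248/5.510 = 0.150.

ΔE/E₁ = 0.150 (15.0%)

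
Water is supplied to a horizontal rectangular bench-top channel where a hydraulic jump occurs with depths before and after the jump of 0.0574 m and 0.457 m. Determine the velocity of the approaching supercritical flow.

For a rectangular channel the momentum equation gives q² = ½·g·y₁·y₂·(y₁ + y₂) = ½×9.81×0.0574×0.457×0.514 = 0.0662.
q = √0.0662 = 0.257 m²/s.
V₁ = q/y₁ = 0.257/0.0574 = 4.48 m/s.

V₁ = 4.48 m/s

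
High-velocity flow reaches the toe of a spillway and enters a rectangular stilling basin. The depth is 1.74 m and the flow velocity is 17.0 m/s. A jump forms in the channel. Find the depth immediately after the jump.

Fr₁ = V₁/√(g·y₁) = 17.0/√(9.81×1.74) = 4.11.
From the momentum equation for a rectangular channel, y₂/y₁ = ½[√(1 + 8Fr₁²) − 1] = ½[√136.4 − 1] = 5.34.
y₂ = 5.34 × 1.74 = 9.29 m.

y₂ = 9.29 m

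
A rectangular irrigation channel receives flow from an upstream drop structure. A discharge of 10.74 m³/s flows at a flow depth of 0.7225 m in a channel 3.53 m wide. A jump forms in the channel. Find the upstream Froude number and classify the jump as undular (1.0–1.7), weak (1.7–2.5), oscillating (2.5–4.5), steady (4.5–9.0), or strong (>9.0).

q = Q/b = 10.74/3.53 = 3.042 m²/s; V₁ = q/y₁ = 4.211 m/s. Fr₁ = V₁/√(g·y₁) = 1.582.
Fr₁ = 1.582 lies in the undular range.

Fr₁ = 1.582; undular jump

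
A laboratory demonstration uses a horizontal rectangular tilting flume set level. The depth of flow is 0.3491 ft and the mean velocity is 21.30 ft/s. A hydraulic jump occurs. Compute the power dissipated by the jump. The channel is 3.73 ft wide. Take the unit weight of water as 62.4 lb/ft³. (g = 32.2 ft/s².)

Fr₁ = V₁/√(g·y₁) = 21.30/√(32.2×0.3491) = 6.353.
By Bélanger, y₂/y₁ = ½[√(1 + 8Fr₁²) − 1] = ½[√323.88 − 1] = 8.498.
y₂ = 8.498 × 0.3491 = 2.967 ft.
Head loss: ΔE = (y₂ − y₁)³/(4y₁y₂) = (2.967 − 0.3491)³/(4×0.3491×2.967) = 17.94/4.143 = 4.330 ft.
q = V₁·y₁ = 21.30 × 0.3491 = 7.436 ft²/s. Q = q·b = 7.436 × 3.73 = 27.74 cfs. P = γ·Q·ΔE/550 = 62.4 × 27.74 × 4.330 / 550 = 13.62 hp.

P = 13.62 hp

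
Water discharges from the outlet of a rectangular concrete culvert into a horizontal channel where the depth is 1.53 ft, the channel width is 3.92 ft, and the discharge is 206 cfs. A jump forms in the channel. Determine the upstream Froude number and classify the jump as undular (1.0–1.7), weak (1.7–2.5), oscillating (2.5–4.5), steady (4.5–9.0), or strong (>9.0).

q = Q/b = 206/3.92 = 52.6 ft²/s; V₁ = q/y₁ = 34.3 ft/s. Fr₁ = V₁/√(g·y₁) = 4.89.
Fr₁ = 4.89 lies in the steady range.

Fr₁ = 4.89; steady jump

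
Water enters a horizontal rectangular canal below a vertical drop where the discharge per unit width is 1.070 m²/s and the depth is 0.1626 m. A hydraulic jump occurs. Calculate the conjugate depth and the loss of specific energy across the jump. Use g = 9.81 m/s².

V₁ = q/y₁ = 1.070/0.1626 = 6.581 m/s. Fr₁ = V₁/√(g·y₁) = 6.581/√(9.81×0.1626) = 5.210.
Bélanger equation: y₂/y₁ = ½[√(1 + 8Fr₁²) − 1] = ½[√218.18 − 1] = 6.886.
y₂ = 6.886 × 0.1626 = 1.120 m.
V₂ = q/y₂ = 1.070/1.120 = 0.9557 m/s. E₁ = y₁ + V₁²/2g = 2.370 m; E₂ = y₂ + V₂²/2g = 1.166 m. ΔE = E₁ − E₂ = 1.204 m.

y₂ = 1.120 m; ΔE = 1.204 m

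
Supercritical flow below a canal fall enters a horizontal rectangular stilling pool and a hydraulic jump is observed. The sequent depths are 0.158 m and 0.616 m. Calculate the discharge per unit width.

q = 0.608 m²/s

For a rectangular channel the momentum equation gives q² = ½·g·y₁·y₂·(y₁ + y₂) = ½×9.81×0.158×0.616×0.774 = 0.370.
q = √0.370 = 0.608 m²/s.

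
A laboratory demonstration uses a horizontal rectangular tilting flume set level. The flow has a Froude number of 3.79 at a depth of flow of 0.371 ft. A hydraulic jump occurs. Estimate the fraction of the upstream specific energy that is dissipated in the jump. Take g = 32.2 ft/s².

Fr₁ = 3.79 (given).
Conjugate-depth relation: y₂/y₁ = ½[√(1 + 8Fr₁²) − 1] = ½[√115.9 − 1] = 4.88.
y₂ = 4.88 × 0.371 = 1.81 ft.
E₁ = y₁(1 + Fr₁²/2) = 0.371×(1 + 3.79²/2) = 3.04 ft. ΔE = (y₂ − y₁)³/(4y₁y₂) = 1.11 ft. ΔE/E₁ = 1.11/3.04 = 0.366.

ΔE/E₁ = 0.366 (36.6%)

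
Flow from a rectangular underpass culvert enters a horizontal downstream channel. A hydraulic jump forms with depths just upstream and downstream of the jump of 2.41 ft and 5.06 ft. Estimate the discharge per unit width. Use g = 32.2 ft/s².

For a rectangular channel the momentum equation gives q² = ½·g·y₁·y₂·(y₁ + y₂) = ½×32.2×2.41×5.06×7.47 = 1467.
q = √1467 = 38.3 ft²/s.

q = 38.3 ft²/s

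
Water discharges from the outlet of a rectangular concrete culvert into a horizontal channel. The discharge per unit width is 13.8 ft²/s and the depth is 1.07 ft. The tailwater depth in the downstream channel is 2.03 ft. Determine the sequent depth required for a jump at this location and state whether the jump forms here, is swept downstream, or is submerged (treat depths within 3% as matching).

y₂ = 2.83 ft; the jump is swept downstream

V₁ = q/y₁ = 13.8/1.07 = 12.9 ft/s. Fr₁ = V₁/√(g·y₁) = 12.9/√(32.2×1.07) = 2.20.
Bélanger equation: y₂/y₁ = ½[√(1 + 8Fr₁²) − 1] = ½[√39.62 − 1] = 2.65.
y₂ = 2.65 × 1.07 = 2.83 ft.
Tailwater y_tw = 2.03 ft: y_tw < y₂, so the jump is swept downstream.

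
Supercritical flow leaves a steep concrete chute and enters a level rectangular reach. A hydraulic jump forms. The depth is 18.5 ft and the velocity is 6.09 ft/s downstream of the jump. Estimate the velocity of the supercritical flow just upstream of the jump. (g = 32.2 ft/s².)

V₁ = 54.4 ft/s

Fr₂ = V₂/√(g·y₂) = 6.09/√(32.2×18.5) = 0.250.
Since the conjugate-depth ratio holds either way, y₁/y₂ = ½[√(1 + 8Fr₂²) − 1] = ½[√1.498 − 1] = 0.112.
y₁ = 0.112 × 18.5 = 2.07 ft.
V₁ = q/y₁ = 113/2.07 = 54.4 ft/s.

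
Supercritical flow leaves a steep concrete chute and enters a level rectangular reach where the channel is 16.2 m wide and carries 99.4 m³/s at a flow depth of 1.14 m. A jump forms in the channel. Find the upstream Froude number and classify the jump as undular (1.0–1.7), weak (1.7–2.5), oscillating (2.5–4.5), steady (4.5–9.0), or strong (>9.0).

Fr₁ = 1.61; undular jump

q = Q/b = 99.4/16.2 = 6.14 m²/s; V₁ = q/y₁ = 5.38 m/s. Fr₁ = V₁/√(g·y₁) = 1.61.
Fr₁ = 1.61 lies in the undular range.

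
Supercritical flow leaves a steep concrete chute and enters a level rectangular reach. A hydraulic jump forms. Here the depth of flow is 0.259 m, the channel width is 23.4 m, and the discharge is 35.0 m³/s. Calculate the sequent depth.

y₂ = 1.20 m

q = Q/b = 35.0/23.4 = 1.50 m²/s; V₁ = q/y₁ = 5.78 m/s. Fr₁ = V₁/√(g·y₁) = 3.62.
Sequent-depth ratio: y₂/y₁ = ½[√(1 + 8Fr₁²) − 1] = ½[√106.0 − 1] = 4.65.
y₂ = 4.65 × 0.259 = 1.20 m.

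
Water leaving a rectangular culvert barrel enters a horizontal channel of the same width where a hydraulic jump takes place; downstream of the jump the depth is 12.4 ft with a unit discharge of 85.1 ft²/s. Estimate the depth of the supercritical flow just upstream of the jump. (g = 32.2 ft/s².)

V₂ = q/y₂ = 85.1/12.4 = 6.86 ft/s; Fr₂ = V₂/√(g·y₂) = 0.343.
From the momentum equation (using Fr₂), y₁/y₂ = ½[√(1 + 8Fr₂²) − 1] = ½[√1.944 − 1] = 0.197.
y₁ = 0.197 × 12.4 = 2.44 ft.

y₁ = 2.44 ft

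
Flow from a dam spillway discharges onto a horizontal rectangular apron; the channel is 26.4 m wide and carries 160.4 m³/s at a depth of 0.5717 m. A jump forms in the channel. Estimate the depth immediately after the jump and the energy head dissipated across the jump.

y₂ = 3.354 m; ΔE = 2.807 m

q = Q/b = 160.4/26.4 = 6.076 m²/s; V₁ = q/y₁ = 10.63 m/s. Fr₁ = V₁/√(g·y₁) = 4.488.
By Bélanger, y₂/y₁ = ½[√(1 + 8Fr₁²) − 1] = ½[√162.11 − 1] = 5.866.
y₂ = 5.866 × 0.5717 = 3.354 m.
V₂ = q/y₂ = 6.076/3.354 = 1.812 m/s. E₁ = y₁ + V₁²/2g = 6.328 m; E₂ = y₂ + V₂²/2g = 3.521 m. ΔE = E₁ − E₂ = 2.807 m.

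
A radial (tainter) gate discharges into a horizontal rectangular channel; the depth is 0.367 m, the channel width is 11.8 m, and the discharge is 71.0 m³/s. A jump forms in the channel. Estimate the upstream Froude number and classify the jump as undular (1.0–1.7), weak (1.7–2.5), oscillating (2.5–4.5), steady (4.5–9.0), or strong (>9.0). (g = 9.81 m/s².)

Fr₁ = 8.64; steady jump

q = Q/b = 71.0/11.8 = 6.02 m²/s; V₁ = q/y₁ = 16.4 m/s. Fr₁ = V₁/√(g·y₁) = 8.64.
Fr₁ = 8.64 lies in the steady range.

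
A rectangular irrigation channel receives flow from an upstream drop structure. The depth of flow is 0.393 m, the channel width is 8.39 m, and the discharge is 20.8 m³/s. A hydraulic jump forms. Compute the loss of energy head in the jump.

ΔE = 0.699 m

q = Q/b = 20.8/8.39 = 2.48 m²/s; V₁ = q/y₁ = 6.31 m/s. Fr₁ = V₁/√(g·y₁) = 3.21.
Bélanger equation: y₂/y₁ = ½[√(1 + 8Fr₁²) − 1] = ½[√83.57 − 1] = 4.07.
y₂ = 4.07 × 0.393 = 1.60 m.
V₂ = q/y₂ = 2.48/1.60 = 1.55 m/s. E₁ = y₁ + V₁²/2g = 2.42 m; E₂ = y₂ + V₂²/2g = 1.72 m. ΔE = E₁ − E₂ = 0.699 m.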